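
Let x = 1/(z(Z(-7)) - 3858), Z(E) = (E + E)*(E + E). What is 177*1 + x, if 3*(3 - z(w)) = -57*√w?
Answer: 635252/3589 ≈ 177.00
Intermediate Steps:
Z(E) = 4*E² (Z(E) = (2*E)*(2*E) = 4*E²)
z(w) = 3 + 19*√w (z(w) = 3 - (-19)*√w = 3 + 19*√w)
x = -1/3589 (x = 1/((3 + 19*√(4*(-7)²)) - 3858) = 1/((3 + 19*√(4*49)) - 3858) = 1/((3 + 19*√196) - 3858) = 1/((3 + 19*14) - 3858) = 1/((3 + 266) - 3858) = 1/(269 - 3858) = 1/(-3589) = -1/3589 ≈ -0.00027863)
177*1 + x = 177*1 - 1/3589 = 177 - 1/3589 = 635252/3589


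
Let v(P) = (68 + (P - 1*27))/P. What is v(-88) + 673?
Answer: 59271/88 ≈ 673.53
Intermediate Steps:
v(P) = (41 + P)/P (v(P) = (68 + (P - 27))/P = (68 + (-27 + P))/P = (41 + P)/P)
v(-88) + 673 = (41 - 88)/(-88) + 673 = -1/88*(-47) + 673 = 47/88 + 673 = 59271/88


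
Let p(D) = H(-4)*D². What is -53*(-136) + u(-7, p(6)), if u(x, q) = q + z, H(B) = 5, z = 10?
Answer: 7398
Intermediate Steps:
p(D) = 5*D²
u(x, q) = 10 + q (u(x, q) = q + 10 = 10 + q)
-53*(-136) + u(-7, p(6)) = -53*(-136) + (10 + 5*6²) = 7208 + (10 + 5*36) = 7208 + (10 + 180) = 7208 + 190 = 7398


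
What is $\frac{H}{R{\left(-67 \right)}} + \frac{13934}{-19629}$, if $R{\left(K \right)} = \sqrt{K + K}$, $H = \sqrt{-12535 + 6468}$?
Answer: $- \frac{13934}{19629} + \frac{\sqrt{812978}}{134} \approx 6.0189$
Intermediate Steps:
$H = i \sqrt{6067}$ ($H = \sqrt{-6067} = i \sqrt{6067} \approx 77.891 i$)
$R{\left(K \right)} = \sqrt{2} \sqrt{K}$ ($R{\left(K \right)} = \sqrt{2 K} = \sqrt{2} \sqrt{K}$)
$\frac{H}{R{\left(-67 \right)}} + \frac{13934}{-19629} = \frac{i \sqrt{6067}}{\sqrt{2} \sqrt{-67}} + \frac{13934}{-19629} = \frac{i \sqrt{6067}}{\sqrt{2} i \sqrt{67}} + 13934 \left(- \frac{1}{19629}\right) = \frac{i \sqrt{6067}}{i \sqrt{134}} - \frac{13934}{19629} = i \sqrt{6067} \left(- \frac{i \sqrt{134}}{134}\right) - \frac{13934}{19629} = \frac{\sqrt{812978}}{134} - \frac{13934}{19629} = - \frac{13934}{19629} + \frac{\sqrt{812978}}{134}$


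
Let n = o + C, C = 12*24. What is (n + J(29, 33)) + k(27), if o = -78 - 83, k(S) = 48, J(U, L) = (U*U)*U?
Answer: 24564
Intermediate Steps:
J(U, L) = U³ (J(U, L) = U²*U = U³)
o = -161
C = 288
n = 127 (n = -161 + 288 = 127)
(n + J(29, 33)) + k(27) = (127 + 29³) + 48 = (127 + 24389) + 48 = 24516 + 48 = 24564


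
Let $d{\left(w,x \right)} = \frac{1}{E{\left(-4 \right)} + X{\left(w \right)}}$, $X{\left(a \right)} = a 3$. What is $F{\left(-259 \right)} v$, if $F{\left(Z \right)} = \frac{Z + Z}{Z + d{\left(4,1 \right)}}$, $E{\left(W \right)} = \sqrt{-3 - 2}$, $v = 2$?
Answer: $\frac{19983922}{4994427} - \frac{518 i \sqrt{5}}{4994427} \approx 4.0012 - 0.00023192 i$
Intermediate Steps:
$E{\left(W \right)} = i \sqrt{5}$ ($E{\left(W \right)} = \sqrt{-5} = i \sqrt{5}$)
$X{\left(a \right)} = 3 a$
$d{\left(w,x \right)} = \frac{1}{3 w + i \sqrt{5}}$ ($d{\left(w,x \right)} = \frac{1}{i \sqrt{5} + 3 w} = \frac{1}{3 w + i \sqrt{5}}$)
$F{\left(Z \right)} = \frac{2 Z}{Z + \frac{1}{12 + i \sqrt{5}}}$ ($F{\left(Z \right)} = \frac{Z + Z}{Z + \frac{1}{3 \cdot 4 + i \sqrt{5}}} = \frac{2 Z}{Z + \frac{1}{12 + i \sqrt{5}}}$)
$F{\left(-259 \right)} v = 2 \left(-259\right) \frac{1}{1 - 259 \left(12 + i \sqrt{5}\right)} \left(12 + i \sqrt{5}\right) 2 = 2 \left(-259\right) \frac{1}{1 - \left(3108 + 259 i \sqrt{5}\right)} \left(12 + i \sqrt{5}\right) 2 = 2 \left(-259\right) \frac{1}{-3107 - 259 i \sqrt{5}} \left(12 + i \sqrt{5}\right) 2 = - \frac{518 \left(12 + i \sqrt{5}\right)}{-3107 - 259 i \sqrt{5}} \cdot 2 = - \frac{1036 \left(12 + i \sqrt{5}\right)}{-3107 - 259 i \sqrt{5}}$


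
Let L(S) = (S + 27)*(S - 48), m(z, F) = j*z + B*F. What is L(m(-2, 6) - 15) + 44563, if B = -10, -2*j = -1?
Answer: 50639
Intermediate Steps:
j = ½ (j = -½*(-1) = ½ ≈ 0.50000)
m(z, F) = z/2 - 10*F
L(S) = (-48 + S)*(27 + S) (L(S) = (27 + S)*(-48 + S) = (-48 + S)*(27 + S))
L(m(-2, 6) - 15) + 44563 = (-1296 + (((½)*(-2) - 10*6) - 15)² - 21*(((½)*(-2) - 10*6) - 15)) + 44563 = (-1296 + ((-1 - 60) - 15)² - 21*((-1 - 60) - 15)) + 44563 = (-1296 + (-61 - 15)² - 21*(-61 - 15)) + 44563 = (-1296 + (-76)² - 21*(-76)) + 44563 = (-1296 + 5776 + 1596) + 44563 = 6076 + 44563 = 50639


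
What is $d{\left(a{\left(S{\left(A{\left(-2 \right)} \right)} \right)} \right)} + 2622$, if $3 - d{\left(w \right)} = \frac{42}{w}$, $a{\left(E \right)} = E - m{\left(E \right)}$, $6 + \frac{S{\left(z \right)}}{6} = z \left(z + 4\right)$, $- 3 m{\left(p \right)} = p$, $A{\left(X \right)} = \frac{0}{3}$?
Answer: $\frac{21007}{8} \approx 2625.9$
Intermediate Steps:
$A{\left(X \right)} = 0$ ($A{\left(X \right)} = 0 \cdot \frac{1}{3} = 0$)
$m{\left(p \right)} = - \frac{p}{3}$
$S{\left(z \right)} = -36 + 6 z \left(4 + z\right)$ ($S{\left(z \right)} = -36 + 6 z \left(z + 4\right) = -36 + 6 z \left(4 + z\right)$)
$a{\left(E \right)} = \frac{4 E}{3}$ ($a{\left(E \right)} = E - - \frac{E}{3} = E + \frac{E}{3} = \frac{4 E}{3}$)
$d{\left(w \right)} = 3 - \frac{42}{w}$
$d{\left(a{\left(S{\left(A{\left(-2 \right)} \right)} \right)} \right)} + 2622 = \left(3 - \frac{42}{\frac{4}{3} \left(-36 + 6 \cdot 0^{2} + 24 \cdot 0\right)}\right) + 2622 = \left(3 - \frac{42}{\frac{4}{3} \left(-36 + 6 \cdot 0 + 0\right)}\right) + 2622 = \left(3 - \frac{42}{\frac{4}{3} \left(-36 + 0 + 0\right)}\right) + 2622 = \left(3 - \frac{42}{\frac{4}{3} \left(-36\right)}\right) + 2622 = \left(3 - \frac{42}{-48}\right) + 2622 = \left(3 - - \frac{7}{8}\right) + 2622 = \left(3 + \frac{7}{8}\right) + 2622 = \frac{31}{8} + 2622 = \frac{21007}{8}$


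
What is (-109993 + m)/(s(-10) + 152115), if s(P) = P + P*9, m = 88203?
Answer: -4358/30403 ≈ -0.14334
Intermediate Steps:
s(P) = 10*P (s(P) = P + 9*P = 10*P)
(-109993 + m)/(s(-10) + 152115) = (-109993 + 88203)/(10*(-10) + 152115) = -21790/(-100 + 152115) = -21790/152015 = -21790*1/152015 = -4358/30403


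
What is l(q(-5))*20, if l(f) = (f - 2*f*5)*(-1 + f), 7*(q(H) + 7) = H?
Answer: -592920/49 ≈ -12100.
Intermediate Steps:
q(H) = -7 + H/7
l(f) = -9*f*(-1 + f) (l(f) = (f - 10*f)*(-1 + f) = (-9*f)*(-1 + f) = -9*f*(-1 + f))
l(q(-5))*20 = (9*(-7 + (⅐)*(-5))*(1 - (-7 + (⅐)*(-5))))*20 = (9*(-7 - 5/7)*(1 - (-7 - 5/7)))*20 = (9*(-54/7)*(1 - 1*(-54/7)))*20 = (9*(-54/7)*(1 + 54/7))*20 = (9*(-54/7)*(61/7))*20 = -29646/49*20 = -592920/49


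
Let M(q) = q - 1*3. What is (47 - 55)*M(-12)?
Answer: 120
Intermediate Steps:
M(q) = -3 + q (M(q) = q - 3 = -3 + q)
(47 - 55)*M(-12) = (47 - 55)*(-3 - 12) = -8*(-15) = 120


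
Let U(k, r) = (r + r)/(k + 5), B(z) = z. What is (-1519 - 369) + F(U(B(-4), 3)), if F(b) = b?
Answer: -1882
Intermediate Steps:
U(k, r) = 2*r/(5 + k) (U(k, r) = (2*r)/(5 + k) = 2*r/(5 + k))
(-1519 - 369) + F(U(B(-4), 3)) = (-1519 - 369) + 2*3/(5 - 4) = -1888 + 2*3/1 = -1888 + 2*3*1 = -1888 + 6 = -1882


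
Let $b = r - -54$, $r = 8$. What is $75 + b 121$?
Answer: $7577$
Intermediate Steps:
$b = 62$ ($b = 8 - -54 = 8 + 54 = 62$)
$75 + b 121 = 75 + 62 \cdot 121 = 75 + 7502 = 7577$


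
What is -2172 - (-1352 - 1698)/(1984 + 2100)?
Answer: -4433699/2042 ≈ -2171.3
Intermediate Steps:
-2172 - (-1352 - 1698)/(1984 + 2100) = -2172 - (-3050)/4084 = -2172 - 1*(-1525/2042) = -2172 + 1525/2042 = -4433699/2042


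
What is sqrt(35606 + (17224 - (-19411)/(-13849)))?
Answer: sqrt(10132250513891)/13849 ≈ 229.84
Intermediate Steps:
sqrt(35606 + (17224 - (-19411)/(-13849))) = sqrt(35606 + (17224 - (-19411)*(-1)/13849)) = sqrt(35606 + (17224 - 1*19411/13849)) = sqrt(35606 + (17224 - 19411/13849)) = sqrt(35606 + 238515765/13849) = sqrt(731623259/13849) = sqrt(10132250513891)/13849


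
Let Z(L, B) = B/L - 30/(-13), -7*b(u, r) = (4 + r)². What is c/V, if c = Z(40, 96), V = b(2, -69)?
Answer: -2142/274625 ≈ -0.0077997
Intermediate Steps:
b(u, r) = -(4 + r)²/7
Z(L, B) = 30/13 + B/L (Z(L, B) = B/L - 30*(-1/13) = B/L + 30/13 = 30/13 + B/L)
V = -4225/7 (V = -(4 - 69)²/7 = -⅐*(-65)² = -⅐*4225 = -4225/7 ≈ -603.57)
c = 306/65 (c = 30/13 + 96/40 = 30/13 + 96*(1/40) = 30/13 + 12/5 = 306/65 ≈ 4.7077)
c/V = 306/(65*(-4225/7)) = (306/65)*(-7/4225) = -2142/274625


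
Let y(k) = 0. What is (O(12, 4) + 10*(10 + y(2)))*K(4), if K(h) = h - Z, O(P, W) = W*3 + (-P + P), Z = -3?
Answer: 784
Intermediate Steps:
O(P, W) = 3*W (O(P, W) = 3*W + 0 = 3*W)
K(h) = 3 + h (K(h) = h - 1*(-3) = h + 3 = 3 + h)
(O(12, 4) + 10*(10 + y(2)))*K(4) = (3*4 + 10*(10 + 0))*(3 + 4) = (12 + 10*10)*7 = (12 + 100)*7 = 112*7 = 784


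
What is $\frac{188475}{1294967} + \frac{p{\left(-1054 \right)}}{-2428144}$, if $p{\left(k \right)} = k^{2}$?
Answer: $- \frac{14425810579}{46240681636} \approx -0.31197$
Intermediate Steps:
$\frac{188475}{1294967} + \frac{p{\left(-1054 \right)}}{-2428144} = \frac{188475}{1294967} + \frac{\left(-1054\right)^{2}}{-2428144} = 188475 \cdot \frac{1}{1294967} + 1110916 \left(- \frac{1}{2428144}\right) = \frac{188475}{1294967} - \frac{16337}{35708} = - \frac{14425810579}{46240681636}$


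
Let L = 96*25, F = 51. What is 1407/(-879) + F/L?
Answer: -370219/234400 ≈ -1.5794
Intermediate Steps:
L = 2400
1407/(-879) + F/L = 1407/(-879) + 51/2400 = 1407*(-1/879) + 51*(1/2400) = -469/293 + 17/800 = -370219/234400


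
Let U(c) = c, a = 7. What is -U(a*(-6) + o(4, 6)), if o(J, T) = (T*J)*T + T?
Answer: -108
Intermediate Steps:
o(J, T) = T + J*T² (o(J, T) = (J*T)*T + T = J*T² + T = T + J*T²)
-U(a*(-6) + o(4, 6)) = -(7*(-6) + 6*(1 + 4*6)) = -(-42 + 6*(1 + 24)) = -(-42 + 6*25) = -(-42 + 150) = -1*108 = -108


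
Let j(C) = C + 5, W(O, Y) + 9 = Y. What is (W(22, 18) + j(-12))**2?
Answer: 4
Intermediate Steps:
W(O, Y) = -9 + Y
j(C) = 5 + C
(W(22, 18) + j(-12))**2 = ((-9 + 18) + (5 - 12))**2 = (9 - 7)**2 = 2**2 = 4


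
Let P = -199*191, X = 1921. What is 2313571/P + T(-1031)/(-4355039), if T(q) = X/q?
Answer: -10388038311216050/170662128348881 ≈ -60.869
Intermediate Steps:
P = -38009
T(q) = 1921/q
2313571/P + T(-1031)/(-4355039) = 2313571/(-38009) + (1921/(-1031))/(-4355039) = 2313571*(-1/38009) + (1921*(-1/1031))*(-1/4355039) = -2313571/38009 - 1921/1031*(-1/4355039) = -2313571/38009 + 1921/4490045209 = -10388038311216050/170662128348881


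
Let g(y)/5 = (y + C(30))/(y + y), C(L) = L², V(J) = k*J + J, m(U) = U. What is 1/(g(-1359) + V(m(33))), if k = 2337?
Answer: 302/23300763 ≈ 1.2961e-5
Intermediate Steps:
V(J) = 2338*J (V(J) = 2337*J + J = 2338*J)
g(y) = 5*(900 + y)/(2*y) (g(y) = 5*((y + 30²)/(y + y)) = 5*((y + 900)/((2*y))) = 5*((900 + y)*(1/(2*y))) = 5*((900 + y)/(2*y)) = 5*(900 + y)/(2*y))
1/(g(-1359) + V(m(33))) = 1/((5/2 + 2250/(-1359)) + 2338*33) = 1/((5/2 + 2250*(-1/1359)) + 77154) = 1/((5/2 - 250/151) + 77154) = 1/(255/302 + 77154) = 1/(23300763/302) = 302/23300763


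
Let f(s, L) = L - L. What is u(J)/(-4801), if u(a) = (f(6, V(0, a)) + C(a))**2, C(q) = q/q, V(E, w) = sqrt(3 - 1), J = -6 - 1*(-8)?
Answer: -1/4801 ≈ -0.00020829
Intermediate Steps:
J = 2 (J = -6 + 8 = 2)
V(E, w) = sqrt(2)
f(s, L) = 0
C(q) = 1
u(a) = 1 (u(a) = (0 + 1)**2 = 1**2 = 1)
u(J)/(-4801) = 1/(-4801) = 1*(-1/4801) = -1/4801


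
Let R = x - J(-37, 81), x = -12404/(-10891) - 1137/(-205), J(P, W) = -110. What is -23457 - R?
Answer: -52631906272/2232655 ≈ -23574.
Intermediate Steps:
x = 14925887/2232655 (x = -12404*(-1/10891) - 1137*(-1/205) = 12404/10891 + 1137/205 = 14925887/2232655 ≈ 6.6853)
R = 260517937/2232655 (R = 14925887/2232655 - 1*(-110) = 14925887/2232655 + 110 = 260517937/2232655 ≈ 116.69)
-23457 - R = -23457 - 1*260517937/2232655 = -23457 - 260517937/2232655 = -52631906272/2232655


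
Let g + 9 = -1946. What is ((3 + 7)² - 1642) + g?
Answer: -3497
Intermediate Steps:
g = -1955 (g = -9 - 1946 = -1955)
((3 + 7)² - 1642) + g = ((3 + 7)² - 1642) - 1955 = (10² - 1642) - 1955 = (100 - 1642) - 1955 = -1542 - 1955 = -3497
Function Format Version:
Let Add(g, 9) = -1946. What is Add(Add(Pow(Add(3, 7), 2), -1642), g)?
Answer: -3497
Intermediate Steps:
g = -1955 (g = Add(-9, -1946) = -1955)
Add(Add(Pow(Add(3, 7), 2), -1642), g) = Add(Add(Pow(Add(3, 7), 2), -1642), -1955) = Add(Add(Pow(10, 2), -1642), -1955) = Add(Add(100, -1642), -1955) = Add(-1542, -1955) = -3497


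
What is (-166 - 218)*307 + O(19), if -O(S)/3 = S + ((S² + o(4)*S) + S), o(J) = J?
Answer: -119313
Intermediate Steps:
O(S) = -18*S - 3*S² (O(S) = -3*(S + ((S² + 4*S) + S)) = -3*(S + (S² + 5*S)) = -3*(S² + 6*S) = -18*S - 3*S²)
(-166 - 218)*307 + O(19) = (-166 - 218)*307 - 3*19*(6 + 19) = -384*307 - 3*19*25 = -117888 - 1425 = -119313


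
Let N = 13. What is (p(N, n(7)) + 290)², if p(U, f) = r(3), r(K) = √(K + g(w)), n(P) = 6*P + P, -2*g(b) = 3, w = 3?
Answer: (580 + √6)²/4 ≈ 84812.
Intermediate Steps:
g(b) = -3/2 (g(b) = -½*3 = -3/2)
n(P) = 7*P
r(K) = √(-3/2 + K) (r(K) = √(K - 3/2) = √(-3/2 + K))
p(U, f) = √6/2 (p(U, f) = √(-6 + 4*3)/2 = √(-6 + 12)/2 = √6/2)
(p(N, n(7)) + 290)² = (√6/2 + 290)² = (290 + √6/2)²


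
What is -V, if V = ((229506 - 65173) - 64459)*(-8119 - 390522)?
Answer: 39813871234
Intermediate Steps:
V = -39813871234 (V = (164333 - 64459)*(-398641) = 99874*(-398641) = -39813871234)
-V = -1*(-39813871234) = 39813871234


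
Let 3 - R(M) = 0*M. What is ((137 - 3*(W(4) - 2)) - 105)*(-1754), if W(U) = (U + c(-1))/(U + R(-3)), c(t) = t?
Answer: -450778/7 ≈ -64397.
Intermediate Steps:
R(M) = 3 (R(M) = 3 - 0*M = 3 - 1*0 = 3 + 0 = 3)
W(U) = (-1 + U)/(3 + U) (W(U) = (U - 1)/(U + 3) = (-1 + U)/(3 + U))
((137 - 3*(W(4) - 2)) - 105)*(-1754) = ((137 - 3*((-1 + 4)/(3 + 4) - 2)) - 105)*(-1754) = ((137 - 3*(3/7 - 2)) - 105)*(-1754) = ((137 - 3*(-11/7)) - 105)*(-1754) = ((137 + 33/7) - 105)*(-1754) = (992/7 - 105)*(-1754) = (257/7)*(-1754) = -450778/7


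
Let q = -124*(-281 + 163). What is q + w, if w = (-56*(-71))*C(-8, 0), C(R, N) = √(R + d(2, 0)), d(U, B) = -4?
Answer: 14632 + 7952*I*√3 ≈ 14632.0 + 13773.0*I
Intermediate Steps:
q = 14632 (q = -124*(-118) = 14632)
C(R, N) = √(-4 + R) (C(R, N) = √(R - 4) = √(-4 + R))
w = 7952*I*√3 (w = (-56*(-71))*√(-4 - 8) = 3976*√(-12) = 3976*(2*I*√3) = 7952*I*√3 ≈ 13773.0*I)
q + w = 14632 + 7952*I*√3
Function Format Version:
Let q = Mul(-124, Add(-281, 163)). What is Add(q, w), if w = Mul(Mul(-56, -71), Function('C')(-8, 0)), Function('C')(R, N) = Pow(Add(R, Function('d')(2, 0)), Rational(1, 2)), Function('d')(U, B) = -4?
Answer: Add(14632, Mul(7952, I, Pow(3, Rational(1, 2)))) ≈ Add(14632., Mul(13773., I))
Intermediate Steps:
q = 14632 (q = Mul(-124, -118) = 14632)
Function('C')(R, N) = Pow(Add(-4, R), Rational(1, 2)) (Function('C')(R, N) = Pow(Add(R, -4), Rational(1, 2)) = Pow(Add(-4, R), Rational(1, 2)))
w = Mul(7952, I, Pow(3, Rational(1, 2))) (w = Mul(Mul(-56, -71), Pow(Add(-4, -8), Rational(1, 2))) = Mul(3976, Pow(-12, Rational(1, 2))) = Mul(3976, Mul(2, I, Pow(3, Rational(1, 2)))) = Mul(7952, I, Pow(3, Rational(1, 2))) ≈ Mul(13773., I))
Add(q, w) = Add(14632, Mul(7952, I, Pow(3, Rational(1, 2))))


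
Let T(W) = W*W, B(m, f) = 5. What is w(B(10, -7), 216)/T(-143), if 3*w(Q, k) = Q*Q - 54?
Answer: -29/61347 ≈ -0.00047272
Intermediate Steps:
T(W) = W²
w(Q, k) = -18 + Q²/3 (w(Q, k) = (Q*Q - 54)/3 = (Q² - 54)/3 = (-54 + Q²)/3 = -18 + Q²/3)
w(B(10, -7), 216)/T(-143) = (-18 + (⅓)*5²)/((-143)²) = (-18 + (⅓)*25)/20449 = (-18 + 25/3)*(1/20449) = -29/3*1/20449 = -29/61347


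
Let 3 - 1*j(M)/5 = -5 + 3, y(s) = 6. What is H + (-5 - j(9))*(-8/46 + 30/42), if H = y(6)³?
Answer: 32166/161 ≈ 199.79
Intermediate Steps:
j(M) = 25 (j(M) = 15 - 5*(-5 + 3) = 15 - 5*(-2) = 15 + 10 = 25)
H = 216 (H = 6³ = 216)
H + (-5 - j(9))*(-8/46 + 30/42) = 216 + (-5 - 1*25)*(-8/46 + 30/42) = 216 + (-5 - 25)*(-8*1/46 + 30*(1/42)) = 216 - 30*(-4/23 + 5/7) = 216 - 30*87/161 = 216 - 2610/161 = 32166/161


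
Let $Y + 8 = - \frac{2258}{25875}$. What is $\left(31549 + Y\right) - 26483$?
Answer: $\frac{130873492}{25875} \approx 5057.9$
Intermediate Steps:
$Y = - \frac{209258}{25875}$ ($Y = -8 - \frac{2258}{25875} = - \frac{209258}{25875} \approx -8.0873$)
$\left(31549 + Y\right) - 26483 = \left(31549 - \frac{209258}{25875}\right) - 26483 = \frac{816121117}{25875} - 26483 = \frac{130873492}{25875}$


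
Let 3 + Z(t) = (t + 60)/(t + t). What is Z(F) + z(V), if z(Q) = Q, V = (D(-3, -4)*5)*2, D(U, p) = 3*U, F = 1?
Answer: -125/2 ≈ -62.500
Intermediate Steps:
V = -90 (V = ((3*(-3))*5)*2 = -9*5*2 = -45*2 = -90)
Z(t) = -3 + (60 + t)/(2*t) (Z(t) = -3 + (t + 60)/(t + t) = -3 + (60 + t)/((2*t)) = -3 + (60 + t)*(1/(2*t)) = -3 + (60 + t)/(2*t))
Z(F) + z(V) = (-5/2 + 30/1) - 90 = (-5/2 + 30*1) - 90 = (-5/2 + 30) - 90 = 55/2 - 90 = -125/2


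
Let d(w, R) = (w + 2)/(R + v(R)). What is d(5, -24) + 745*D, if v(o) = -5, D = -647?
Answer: -13978442/29 ≈ -4.8202e+5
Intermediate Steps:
d(w, R) = (2 + w)/(-5 + R) (d(w, R) = (w + 2)/(R - 5) = (2 + w)/(-5 + R))
d(5, -24) + 745*D = (2 + 5)/(-5 - 24) + 745*(-647) = 7/(-29) - 482015 = -1/29*7 - 482015 = -7/29 - 482015 = -13978442/29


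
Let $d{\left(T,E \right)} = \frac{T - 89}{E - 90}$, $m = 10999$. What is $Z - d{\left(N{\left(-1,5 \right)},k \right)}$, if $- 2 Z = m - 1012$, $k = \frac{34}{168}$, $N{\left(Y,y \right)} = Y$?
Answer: $- \frac{75347061}{15086} \approx -4994.5$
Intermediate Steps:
$k = \frac{17}{84}$ ($k = 34 \cdot \frac{1}{168} = \frac{17}{84} \approx 0.20238$)
$d{\left(T,E \right)} = \frac{-89 + T}{-90 + E}$
$Z = - \frac{9987}{2}$ ($Z = - \frac{10999 - 1012}{2} = \left(- \frac{1}{2}\right) 9987 = - \frac{9987}{2} \approx -4993.5$)
$Z - d{\left(N{\left(-1,5 \right)},k \right)} = - \frac{9987}{2} - \frac{-89 - 1}{-90 + \frac{17}{84}} = - \frac{9987}{2} - \frac{1}{- \frac{7543}{84}} \left(-90\right) = - \frac{9987}{2} - \left(- \frac{84}{7543}\right) \left(-90\right) = - \frac{9987}{2} - \frac{7560}{7543} = - \frac{75347061}{15086}$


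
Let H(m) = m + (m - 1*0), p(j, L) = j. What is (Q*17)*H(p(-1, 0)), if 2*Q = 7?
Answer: -119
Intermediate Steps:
Q = 7/2 (Q = (½)*7 = 7/2 ≈ 3.5000)
H(m) = 2*m (H(m) = m + (m + 0) = m + m = 2*m)
(Q*17)*H(p(-1, 0)) = ((7/2)*17)*(2*(-1)) = (119/2)*(-2) = -119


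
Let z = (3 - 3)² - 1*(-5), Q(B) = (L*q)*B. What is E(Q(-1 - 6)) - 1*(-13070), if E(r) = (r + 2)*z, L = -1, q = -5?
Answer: 12905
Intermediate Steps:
Q(B) = 5*B (Q(B) = (-1*(-5))*B = 5*B)
z = 5 (z = 0² + 5 = 0 + 5 = 5)
E(r) = 10 + 5*r (E(r) = (r + 2)*5 = (2 + r)*5 = 10 + 5*r)
E(Q(-1 - 6)) - 1*(-13070) = (10 + 5*(5*(-1 - 6))) - 1*(-13070) = (10 + 5*(5*(-7))) + 13070 = (10 + 5*(-35)) + 13070 = (10 - 175) + 13070 = -165 + 13070 = 12905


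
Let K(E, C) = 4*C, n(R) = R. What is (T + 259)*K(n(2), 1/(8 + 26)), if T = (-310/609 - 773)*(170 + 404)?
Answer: -77209922/1479 ≈ -52204.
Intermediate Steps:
T = -38627494/87 (T = (-310*1/609 - 773)*574 = (-310/609 - 773)*574 = -471067/609*574 = -38627494/87 ≈ -4.4399e+5)
(T + 259)*K(n(2), 1/(8 + 26)) = (-38627494/87 + 259)*(4/(8 + 26)) = -154419844/(87*34) = -38604961/87*2/17 = -77209922/1479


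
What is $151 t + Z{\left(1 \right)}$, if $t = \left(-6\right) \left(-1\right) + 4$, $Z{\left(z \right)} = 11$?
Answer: $1521$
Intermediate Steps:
$t = 10$ ($t = 6 + 4 = 10$)
$151 t + Z{\left(1 \right)} = 151 \cdot 10 + 11 = 1510 + 11 = 1521$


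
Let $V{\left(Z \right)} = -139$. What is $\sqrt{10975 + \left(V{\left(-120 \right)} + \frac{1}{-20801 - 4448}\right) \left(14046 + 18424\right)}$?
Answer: $\frac{i \sqrt{2870306165097385}}{25249} \approx 2121.9 i$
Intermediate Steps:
$\sqrt{10975 + \left(V{\left(-120 \right)} + \frac{1}{-20801 - 4448}\right) \left(14046 + 18424\right)} = \sqrt{10975 + \left(-139 + \frac{1}{-20801 - 4448}\right) \left(14046 + 18424\right)} = \sqrt{10975 + \left(-139 + \frac{1}{-25249}\right) 32470} = \sqrt{10975 + \left(-139 - \frac{1}{25249}\right) 32470} = \sqrt{10975 - \frac{113957101640}{25249}} = \sqrt{- \frac{113679993865}{25249}} = \frac{i \sqrt{2870306165097385}}{25249}$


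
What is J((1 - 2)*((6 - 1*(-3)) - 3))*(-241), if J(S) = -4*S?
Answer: -5784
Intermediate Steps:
J((1 - 2)*((6 - 1*(-3)) - 3))*(-241) = -4*(1 - 2)*((6 - 1*(-3)) - 3)*(-241) = -(-4)*((6 + 3) - 3)*(-241) = -(-4)*(9 - 3)*(-241) = -(-4)*6*(-241) = -4*(-6)*(-241) = 24*(-241) = -5784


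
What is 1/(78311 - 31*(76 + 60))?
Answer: 1/74095 ≈ 1.3496e-5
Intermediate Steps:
1/(78311 - 31*(76 + 60)) = 1/(78311 - 31*136) = 1/(78311 - 4216) = 1/74095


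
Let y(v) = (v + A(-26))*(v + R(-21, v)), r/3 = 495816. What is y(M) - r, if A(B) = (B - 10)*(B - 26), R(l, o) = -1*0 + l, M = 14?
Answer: -1500650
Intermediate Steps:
r = 1487448 (r = 3*495816 = 1487448)
R(l, o) = l (R(l, o) = 0 + l = l)
A(B) = (-26 + B)*(-10 + B) (A(B) = (-10 + B)*(-26 + B) = (-26 + B)*(-10 + B))
y(v) = (-21 + v)*(1872 + v) (y(v) = (v + (260 + (-26)² - 36*(-26)))*(v - 21) = (v + (260 + 676 + 936))*(-21 + v) = (v + 1872)*(-21 + v) = (1872 + v)*(-21 + v) = (-21 + v)*(1872 + v))
y(M) - r = (-39312 + 14² + 1851*14) - 1*1487448 = (-39312 + 196 + 25914) - 1487448 = -13202 - 1487448 = -1500650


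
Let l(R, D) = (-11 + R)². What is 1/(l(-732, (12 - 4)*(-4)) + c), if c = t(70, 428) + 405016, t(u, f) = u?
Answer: 1/957135 ≈ 1.0448e-6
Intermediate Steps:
c = 405086 (c = 70 + 405016 = 405086)
1/(l(-732, (12 - 4)*(-4)) + c) = 1/((-11 - 732)² + 405086) = 1/((-743)² + 405086) = 1/(552049 + 405086) = 1/957135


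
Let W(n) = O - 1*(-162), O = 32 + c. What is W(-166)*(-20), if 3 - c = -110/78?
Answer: -154760/39 ≈ -3968.2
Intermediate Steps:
c = 172/39 (c = 3 - (-110)/78 = 3 - 1*(-55/39) = 3 + 55/39 = 172/39 ≈ 4.4103)
O = 1420/39 (O = 32 + 172/39 = 1420/39 ≈ 36.410)
W(n) = 7738/39 (W(n) = 1420/39 - 1*(-162) = 1420/39 + 162 = 7738/39)
W(-166)*(-20) = (7738/39)*(-20) = -154760/39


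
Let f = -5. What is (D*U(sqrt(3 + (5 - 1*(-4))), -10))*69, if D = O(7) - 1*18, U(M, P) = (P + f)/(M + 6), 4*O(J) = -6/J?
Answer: 263925/56 - 87975*sqrt(3)/56 ≈ 1991.9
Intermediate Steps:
O(J) = -3/(2*J) (O(J) = (-6/J)/4 = -3/(2*J))
U(M, P) = (-5 + P)/(6 + M) (U(M, P) = (P - 5)/(M + 6) = (-5 + P)/(6 + M))
D = -255/14 (D = -3/2/7 - 1*18 = -3/2*1/7 - 18 = -3/14 - 18 = -255/14 ≈ -18.214)
(D*U(sqrt(3 + (5 - 1*(-4))), -10))*69 = -255*(-5 - 10)/(14*(6 + sqrt(3 + (5 - 1*(-4)))))*69 = -255*(-15)/(14*(6 + sqrt(3 + (5 + 4))))*69 = -255*(-15)/(14*(6 + sqrt(3 + 9)))*69 = -255*(-15)/(14*(6 + sqrt(12)))*69 = -255*(-15)/(14*(6 + 2*sqrt(3)))*69 = -(-3825)/(14*(6 + 2*sqrt(3)))*69 = (3825/(14*(6 + 2*sqrt(3))))*69 = 263925/(14*(6 + 2*sqrt(3)))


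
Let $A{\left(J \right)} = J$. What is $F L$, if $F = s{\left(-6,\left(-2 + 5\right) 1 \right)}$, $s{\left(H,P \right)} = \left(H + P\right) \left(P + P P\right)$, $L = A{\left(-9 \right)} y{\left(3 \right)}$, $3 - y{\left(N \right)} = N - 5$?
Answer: $1620$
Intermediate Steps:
$y{\left(N \right)} = 8 - N$ ($y{\left(N \right)} = 3 - \left(N - 5\right) = 3 - \left(-5 + N\right) = 8 - N$)
$L = -45$ ($L = - 9 \left(8 - 3\right) = \left(-9\right) 5 = -45$)
$s{\left(H,P \right)} = \left(H + P\right) \left(P + P^{2}\right)$
$F = -36$ ($F = \left(-2 + 5\right) 1 \left(-6 + \left(-2 + 5\right) 1 + \left(\left(-2 + 5\right) 1\right)^{2} - 6 \left(-2 + 5\right) 1\right) = 3 \cdot 1 \left(-6 + 3 \cdot 1 + \left(3 \cdot 1\right)^{2} - 6 \cdot 3 \cdot 1\right) = 3 \left(-6 + 3 + 3^{2} - 18\right) = 3 \left(-6 + 3 + 9 - 18\right) = 3 \left(-12\right) = -36$)
$F L = \left(-36\right) \left(-45\right) = 1620$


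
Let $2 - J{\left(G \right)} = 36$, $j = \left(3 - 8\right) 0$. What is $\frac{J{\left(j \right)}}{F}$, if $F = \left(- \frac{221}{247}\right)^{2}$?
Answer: $- \frac{722}{17} \approx -42.471$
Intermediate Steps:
$j = 0$ ($j = \left(-5\right) 0 = 0$)
$J{\left(G \right)} = -34$ ($J{\left(G \right)} = 2 - 36 = -34$)
$F = \frac{289}{361}$ ($F = \left(\left(-221\right) \frac{1}{247}\right)^{2} = \left(- \frac{17}{19}\right)^{2} = \frac{289}{361} \approx 0.80055$)
$\frac{J{\left(j \right)}}{F} = - \frac{34}{\frac{289}{361}} = \left(-34\right) \frac{361}{289} = - \frac{722}{17}$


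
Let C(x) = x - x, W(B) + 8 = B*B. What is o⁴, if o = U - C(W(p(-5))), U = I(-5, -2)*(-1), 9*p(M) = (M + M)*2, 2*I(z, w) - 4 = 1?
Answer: 625/16 ≈ 39.063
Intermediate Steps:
I(z, w) = 5/2 (I(z, w) = 2 + (½)*1 = 2 + ½ = 5/2)
p(M) = 4*M/9 (p(M) = ((M + M)*2)/9 = ((2*M)*2)/9 = (4*M)/9 = 4*M/9)
W(B) = -8 + B² (W(B) = -8 + B*B = -8 + B²)
C(x) = 0
U = -5/2 (U = (5/2)*(-1) = -5/2 ≈ -2.5000)
o = -5/2 (o = -5/2 - 1*0 = -5/2 + 0 = -5/2 ≈ -2.5000)
o⁴ = (-5/2)⁴ = 625/16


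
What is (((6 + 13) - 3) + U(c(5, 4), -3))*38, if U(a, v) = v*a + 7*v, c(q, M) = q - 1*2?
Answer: -532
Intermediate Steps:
c(q, M) = -2 + q (c(q, M) = q - 2 = -2 + q)
U(a, v) = 7*v + a*v (U(a, v) = a*v + 7*v = 7*v + a*v)
(((6 + 13) - 3) + U(c(5, 4), -3))*38 = (((6 + 13) - 3) - 3*(7 + (-2 + 5)))*38 = ((19 - 3) - 3*(7 + 3))*38 = (16 - 3*10)*38 = (16 - 30)*38 = -14*38 = -532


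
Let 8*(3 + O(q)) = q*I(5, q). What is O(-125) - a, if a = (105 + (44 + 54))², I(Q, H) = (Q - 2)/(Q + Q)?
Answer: -659467/16 ≈ -41217.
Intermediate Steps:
I(Q, H) = (-2 + Q)/(2*Q) (I(Q, H) = (-2 + Q)/((2*Q)) = (-2 + Q)*(1/(2*Q)) = (-2 + Q)/(2*Q))
a = 41209 (a = (105 + 98)² = 203² = 41209)
O(q) = -3 + 3*q/80 (O(q) = -3 + (q*((½)*(-2 + 5)/5))/8 = -3 + (q*((½)*(⅕)*3))/8 = -3 + (q*(3/10))/8 = -3 + (3*q/10)/8 = -3 + 3*q/80)
O(-125) - a = (-3 + (3/80)*(-125)) - 1*41209 = (-3 - 75/16) - 41209 = -123/16 - 41209 = -659467/16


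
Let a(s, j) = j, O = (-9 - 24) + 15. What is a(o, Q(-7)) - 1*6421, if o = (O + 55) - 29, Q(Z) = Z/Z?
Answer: -6420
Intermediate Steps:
O = -18 (O = -33 + 15 = -18)
Q(Z) = 1
o = 8 (o = (-18 + 55) - 29 = 37 - 29 = 8)
a(o, Q(-7)) - 1*6421 = 1 - 1*6421 = 1 - 6421 = -6420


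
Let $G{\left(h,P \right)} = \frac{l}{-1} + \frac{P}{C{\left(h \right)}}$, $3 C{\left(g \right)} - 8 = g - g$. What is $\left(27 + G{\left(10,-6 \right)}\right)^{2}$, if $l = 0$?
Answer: $\frac{9801}{16} \approx 612.56$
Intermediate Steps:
$C{\left(g \right)} = \frac{8}{3}$ ($C{\left(g \right)} = \frac{8}{3} + \frac{g - g}{3} = \frac{8}{3} + \frac{1}{3} \cdot 0 = \frac{8}{3} + 0 = \frac{8}{3}$)
$G{\left(h,P \right)} = \frac{3 P}{8}$ ($G{\left(h,P \right)} = \frac{0}{-1} + \frac{P}{\frac{8}{3}} = 0 \left(-1\right) + P \frac{3}{8} = 0 + \frac{3 P}{8} = \frac{3 P}{8}$)
$\left(27 + G{\left(10,-6 \right)}\right)^{2} = \left(27 + \frac{3}{8} \left(-6\right)\right)^{2} = \left(27 - \frac{9}{4}\right)^{2} = \left(\frac{99}{4}\right)^{2} = \frac{9801}{16}$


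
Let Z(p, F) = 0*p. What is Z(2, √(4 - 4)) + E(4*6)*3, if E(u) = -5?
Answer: -15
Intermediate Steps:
Z(p, F) = 0
Z(2, √(4 - 4)) + E(4*6)*3 = 0 - 5*3 = 0 - 15 = -15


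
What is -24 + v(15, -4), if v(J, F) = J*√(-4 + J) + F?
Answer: -28 + 15*√11 ≈ 21.749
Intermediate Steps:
v(J, F) = F + J*√(-4 + J)
-24 + v(15, -4) = -24 + (-4 + 15*√(-4 + 15)) = -24 + (-4 + 15*√11) = -28 + 15*√11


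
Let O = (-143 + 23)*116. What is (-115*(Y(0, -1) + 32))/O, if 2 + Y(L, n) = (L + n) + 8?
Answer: 851/2784 ≈ 0.30568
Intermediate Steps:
Y(L, n) = 6 + L + n (Y(L, n) = -2 + ((L + n) + 8) = -2 + (8 + L + n) = 6 + L + n)
O = -13920 (O = -120*116 = -13920)
(-115*(Y(0, -1) + 32))/O = -115*((6 + 0 - 1) + 32)/(-13920) = -115*(5 + 32)*(-1/13920) = -115*37*(-1/13920) = -4255*(-1/13920) = 851/2784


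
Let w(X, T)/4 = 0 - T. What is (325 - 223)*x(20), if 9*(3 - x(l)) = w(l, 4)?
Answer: 1462/3 ≈ 487.33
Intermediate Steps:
w(X, T) = -4*T (w(X, T) = 4*(0 - T) = 4*(-T) = -4*T)
x(l) = 43/9 (x(l) = 3 - (-4)*4/9 = 3 - ⅑*(-16) = 3 + 16/9 = 43/9)
(325 - 223)*x(20) = (325 - 223)*(43/9) = 102*(43/9) = 1462/3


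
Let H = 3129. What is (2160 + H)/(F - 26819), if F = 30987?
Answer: 5289/4168 ≈ 1.2690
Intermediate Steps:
(2160 + H)/(F - 26819) = (2160 + 3129)/(30987 - 26819) = 5289/4168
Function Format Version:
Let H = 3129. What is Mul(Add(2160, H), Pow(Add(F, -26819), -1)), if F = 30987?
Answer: Rational(5289, 4168) ≈ 1.2690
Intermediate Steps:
Mul(Add(2160, H), Pow(Add(F, -26819), -1)) = Mul(Add(2160, 3129), Pow(Add(30987, -26819), -1)) = Mul(5289, Pow(4168, -1)) = Mul(5289, Rational(1, 4168)) = Rational(5289, 4168)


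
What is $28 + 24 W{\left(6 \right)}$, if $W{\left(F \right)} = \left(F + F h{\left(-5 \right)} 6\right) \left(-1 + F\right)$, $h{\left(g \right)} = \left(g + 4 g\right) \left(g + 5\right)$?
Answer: $748$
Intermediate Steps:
$h{\left(g \right)} = 5 g \left(5 + g\right)$
$W{\left(F \right)} = F \left(-1 + F\right)$ ($W{\left(F \right)} = \left(F + F 5 \left(-5\right) \left(5 - 5\right) 6\right) \left(-1 + F\right) = \left(F + F 5 \left(-5\right) 0 \cdot 6\right) \left(-1 + F\right) = \left(F + F 0 \cdot 6\right) \left(-1 + F\right) = \left(F + 0 \cdot 6\right) \left(-1 + F\right) = \left(F + 0\right) \left(-1 + F\right) = F \left(-1 + F\right)$)
$28 + 24 W{\left(6 \right)} = 28 + 24 \cdot 6 \left(-1 + 6\right) = 28 + 24 \cdot 6 \cdot 5 = 28 + 24 \cdot 30 = 28 + 720 = 748$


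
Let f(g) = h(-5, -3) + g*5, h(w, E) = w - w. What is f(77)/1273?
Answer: 385/1273 ≈ 0.30244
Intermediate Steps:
h(w, E) = 0
f(g) = 5*g (f(g) = 0 + g*5 = 0 + 5*g = 5*g)
f(77)/1273 = (5*77)/1273 = 385*(1/1273) = 385/1273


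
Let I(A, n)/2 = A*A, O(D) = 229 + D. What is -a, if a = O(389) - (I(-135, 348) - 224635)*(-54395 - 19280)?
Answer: 13864529257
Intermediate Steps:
I(A, n) = 2*A² (I(A, n) = 2*(A*A) = 2*A²)
a = -13864529257 (a = (229 + 389) - (2*(-135)² - 224635)*(-54395 - 19280) = 618 - (2*18225 - 224635)*(-73675) = 618 - (36450 - 224635)*(-73675) = 618 - (-188185)*(-73675) = 618 - 1*13864529875 = 618 - 13864529875 = -13864529257)
-a = -1*(-13864529257) = 13864529257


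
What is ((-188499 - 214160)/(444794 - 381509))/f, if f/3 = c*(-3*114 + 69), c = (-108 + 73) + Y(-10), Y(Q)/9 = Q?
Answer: -402659/6478801875 ≈ -6.2150e-5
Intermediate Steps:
Y(Q) = 9*Q
c = -125 (c = (-108 + 73) + 9*(-10) = -35 - 90 = -125)
f = 102375 (f = 3*(-125*(-3*114 + 69)) = 3*(-125*(-342 + 69)) = 3*(-125*(-273)) = 3*34125 = 102375)
((-188499 - 214160)/(444794 - 381509))/f = ((-188499 - 214160)/(444794 - 381509))/102375 = -402659/63285*(1/102375) = -402659*1/63285*(1/102375) = -402659/63285*1/102375 = -402659/6478801875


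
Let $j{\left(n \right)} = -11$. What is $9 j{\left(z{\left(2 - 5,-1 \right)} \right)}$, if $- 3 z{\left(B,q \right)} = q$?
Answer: $-99$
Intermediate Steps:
$z{\left(B,q \right)} = - \frac{q}{3}$
$9 j{\left(z{\left(2 - 5,-1 \right)} \right)} = 9 \left(-11\right) = -99$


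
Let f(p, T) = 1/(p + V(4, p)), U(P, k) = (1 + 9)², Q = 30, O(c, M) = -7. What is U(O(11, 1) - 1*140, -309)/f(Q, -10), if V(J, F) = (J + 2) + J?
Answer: 4000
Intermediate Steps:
V(J, F) = 2 + 2*J (V(J, F) = (2 + J) + J = 2 + 2*J)
U(P, k) = 100 (U(P, k) = 10² = 100)
f(p, T) = 1/(10 + p) (f(p, T) = 1/(p + (2 + 2*4)) = 1/(p + (2 + 8)) = 1/(p + 10) = 1/(10 + p))
U(O(11, 1) - 1*140, -309)/f(Q, -10) = 100/(1/(10 + 30)) = 100/(1/40) = 100*40 = 4000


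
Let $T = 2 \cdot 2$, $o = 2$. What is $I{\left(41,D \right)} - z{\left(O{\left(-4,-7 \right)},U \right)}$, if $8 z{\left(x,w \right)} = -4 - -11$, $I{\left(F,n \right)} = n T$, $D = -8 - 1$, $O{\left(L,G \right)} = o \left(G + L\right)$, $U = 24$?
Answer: $- \frac{295}{8} \approx -36.875$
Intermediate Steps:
$T = 4$
$O{\left(L,G \right)} = 2 G + 2 L$ ($O{\left(L,G \right)} = 2 \left(G + L\right) = 2 G + 2 L$)
$D = -9$
$I{\left(F,n \right)} = 4 n$ ($I{\left(F,n \right)} = n 4 = 4 n$)
$z{\left(x,w \right)} = \frac{7}{8}$ ($z{\left(x,w \right)} = \frac{-4 - -11}{8} = \frac{-4 + 11}{8} = \frac{1}{8} \cdot 7 = \frac{7}{8}$)
$I{\left(41,D \right)} - z{\left(O{\left(-4,-7 \right)},U \right)} = 4 \left(-9\right) - \frac{7}{8} = -36 - \frac{7}{8} = - \frac{295}{8}$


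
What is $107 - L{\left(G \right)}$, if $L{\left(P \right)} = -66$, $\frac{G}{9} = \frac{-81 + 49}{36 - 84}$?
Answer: $173$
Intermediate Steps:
$G = 6$ ($G = 9 \frac{-81 + 49}{36 - 84} = 9 \left(- \frac{32}{-48}\right) = 9 \left(\left(-32\right) \left(- \frac{1}{48}\right)\right) = 9 \cdot \frac{2}{3} = 6$)
$107 - L{\left(G \right)} = 107 - -66 = 107 + 66 = 173$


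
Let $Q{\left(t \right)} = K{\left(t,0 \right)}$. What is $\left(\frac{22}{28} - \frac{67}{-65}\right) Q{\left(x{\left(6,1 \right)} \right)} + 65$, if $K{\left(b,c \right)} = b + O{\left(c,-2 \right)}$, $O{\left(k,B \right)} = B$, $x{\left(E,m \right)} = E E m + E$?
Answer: $\frac{12527}{91} \approx 137.66$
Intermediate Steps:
$x{\left(E,m \right)} = E + m E^{2}$ ($x{\left(E,m \right)} = E^{2} m + E = m E^{2} + E = E + m E^{2}$)
$K{\left(b,c \right)} = -2 + b$ ($K{\left(b,c \right)} = b - 2 = -2 + b$)
$Q{\left(t \right)} = -2 + t$
$\left(\frac{22}{28} - \frac{67}{-65}\right) Q{\left(x{\left(6,1 \right)} \right)} + 65 = \left(\frac{22}{28} - \frac{67}{-65}\right) \left(-2 + 6 \left(1 + 6 \cdot 1\right)\right) + 65 = \left(22 \cdot \frac{1}{28} - - \frac{67}{65}\right) \left(-2 + 6 \left(1 + 6\right)\right) + 65 = \left(\frac{11}{14} + \frac{67}{65}\right) \left(-2 + 6 \cdot 7\right) + 65 = \frac{1653 \left(-2 + 42\right)}{910} + 65 = \frac{1653}{910} \cdot 40 + 65 = \frac{6612}{91} + 65 = \frac{12527}{91}$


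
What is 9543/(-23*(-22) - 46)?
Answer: 9543/460 ≈ 20.746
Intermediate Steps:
9543/(-23*(-22) - 46) = 9543/(506 - 46) = 9543/460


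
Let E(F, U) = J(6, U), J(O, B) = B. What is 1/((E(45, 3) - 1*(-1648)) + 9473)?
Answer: 1/11124 ≈ 8.9896e-5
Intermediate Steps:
E(F, U) = U
1/((E(45, 3) - 1*(-1648)) + 9473) = 1/((3 - 1*(-1648)) + 9473) = 1/((3 + 1648) + 9473) = 1/(1651 + 9473) = 1/11124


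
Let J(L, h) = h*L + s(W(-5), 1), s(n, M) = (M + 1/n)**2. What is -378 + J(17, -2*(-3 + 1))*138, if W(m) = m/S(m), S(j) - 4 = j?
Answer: 230118/25 ≈ 9204.7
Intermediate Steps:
S(j) = 4 + j
W(m) = m/(4 + m)
J(L, h) = 36/25 + L*h (J(L, h) = h*L + (1 + 1*(-5/(4 - 5)))**2/(-5/(4 - 5))**2 = L*h + (1 + 1*(-5/(-1)))**2/(-5/(-1))**2 = L*h + (1 + 1*(-5*(-1)))**2/(-5*(-1))**2 = L*h + (1 + 1*5)**2/5**2 = L*h + (1 + 5)**2/25 = L*h + (1/25)*6**2 = L*h + (1/25)*36 = L*h + 36/25 = 36/25 + L*h)
-378 + J(17, -2*(-3 + 1))*138 = -378 + (36/25 + 17*(-2*(-3 + 1)))*138 = -378 + (36/25 + 17*(-2*(-2)))*138 = -378 + (36/25 + 17*4)*138 = -378 + (36/25 + 68)*138 = -378 + (1736/25)*138 = -378 + 239568/25 = 230118/25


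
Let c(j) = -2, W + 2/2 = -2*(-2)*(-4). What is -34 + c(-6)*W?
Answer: 0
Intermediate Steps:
W = -17 (W = -1 - 2*(-2)*(-4) = -1 + 4*(-4) = -1 - 16 = -17)
-34 + c(-6)*W = -34 - 2*(-17) = -34 + 34 = 0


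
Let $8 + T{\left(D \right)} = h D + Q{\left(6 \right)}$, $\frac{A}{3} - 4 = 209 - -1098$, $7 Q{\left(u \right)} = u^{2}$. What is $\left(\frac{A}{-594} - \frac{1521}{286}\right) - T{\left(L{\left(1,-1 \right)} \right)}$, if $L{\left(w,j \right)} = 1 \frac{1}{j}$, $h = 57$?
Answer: $\frac{11069}{231} \approx 47.918$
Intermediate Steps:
$Q{\left(u \right)} = \frac{u^{2}}{7}$
$A = 3933$ ($A = 12 + 3 \left(209 - -1098\right) = 12 + 3 \left(209 + 1098\right) = 12 + 3 \cdot 1307 = 12 + 3921 = 3933$)
$L{\left(w,j \right)} = \frac{1}{j}$
$T{\left(D \right)} = - \frac{20}{7} + 57 D$ ($T{\left(D \right)} = -8 + \left(57 D + \frac{6^{2}}{7}\right) = -8 + \left(57 D + \frac{1}{7} \cdot 36\right) = -8 + \left(57 D + \frac{36}{7}\right) = -8 + \left(\frac{36}{7} + 57 D\right) = - \frac{20}{7} + 57 D$)
$\left(\frac{A}{-594} - \frac{1521}{286}\right) - T{\left(L{\left(1,-1 \right)} \right)} = \left(\frac{3933}{-594} - \frac{1521}{286}\right) - \left(- \frac{20}{7} + \frac{57}{-1}\right) = \left(3933 \left(- \frac{1}{594}\right) - \frac{117}{22}\right) - \left(- \frac{20}{7} + 57 \left(-1\right)\right) = \left(- \frac{437}{66} - \frac{117}{22}\right) - \left(- \frac{20}{7} - 57\right) = - \frac{394}{33} - - \frac{419}{7} = - \frac{394}{33} + \frac{419}{7} = \frac{11069}{231}$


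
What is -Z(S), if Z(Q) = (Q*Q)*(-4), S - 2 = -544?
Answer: 1175056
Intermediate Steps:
S = -542 (S = 2 - 544 = -542)
Z(Q) = -4*Q² (Z(Q) = Q²*(-4) = -4*Q²)
-Z(S) = -(-4)*(-542)² = -(-4)*293764 = -1*(-1175056) = 1175056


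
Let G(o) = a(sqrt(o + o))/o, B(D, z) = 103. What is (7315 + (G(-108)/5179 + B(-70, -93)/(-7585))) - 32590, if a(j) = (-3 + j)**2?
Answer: -11914453686289/471392580 + I*sqrt(6)/15537 ≈ -25275.0 + 0.00015766*I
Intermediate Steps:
G(o) = (-3 + sqrt(2)*sqrt(o))**2/o (G(o) = (-3 + sqrt(o + o))**2/o = (-3 + sqrt(2*o))**2/o = (-3 + sqrt(2)*sqrt(o))**2/o)
(7315 + (G(-108)/5179 + B(-70, -93)/(-7585))) - 32590 = (7315 + (((-3 + sqrt(2)*sqrt(-108))**2/(-108))/5179 + 103/(-7585))) - 32590 = (7315 + (-(-3 + sqrt(2)*(6*I*sqrt(3)))**2/108*(1/5179) + 103*(-1/7585))) - 32590 = (7315 + (-(-3 + 6*I*sqrt(6))**2/108*(1/5179) - 103/7585)) - 32590 = (7315 + (-(-3 + 6*I*sqrt(6))**2/559332 - 103/7585)) - 32590 = (7315 + (-103/7585 - (-3 + 6*I*sqrt(6))**2/559332)) - 32590 = (55484172/7585 - (-3 + 6*I*sqrt(6))**2/559332) - 32590 = -191710978/7585 - (-3 + 6*I*sqrt(6))**2/559332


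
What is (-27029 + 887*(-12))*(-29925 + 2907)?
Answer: 1017849114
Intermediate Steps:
(-27029 + 887*(-12))*(-29925 + 2907) = (-27029 - 10644)*(-27018) = -37673*(-27018) = 1017849114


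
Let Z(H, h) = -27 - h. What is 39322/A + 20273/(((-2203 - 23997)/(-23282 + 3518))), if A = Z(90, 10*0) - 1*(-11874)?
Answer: 1186958434471/77597850 ≈ 15296.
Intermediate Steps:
A = 11847 (A = (-27 - 10*0) - 1*(-11874) = (-27 - 1*0) + 11874 = (-27 + 0) + 11874 = -27 + 11874 = 11847)
39322/A + 20273/(((-2203 - 23997)/(-23282 + 3518))) = 39322/11847 + 20273/(((-2203 - 23997)/(-23282 + 3518))) = 39322*(1/11847) + 20273/((-26200/(-19764))) = 39322/11847 + 20273/((-26200*(-1/19764))) = 39322/11847 + 20273/(6550/4941) = 39322/11847 + 20273*(4941/6550) = 39322/11847 + 100168893/6550 = 1186958434471/77597850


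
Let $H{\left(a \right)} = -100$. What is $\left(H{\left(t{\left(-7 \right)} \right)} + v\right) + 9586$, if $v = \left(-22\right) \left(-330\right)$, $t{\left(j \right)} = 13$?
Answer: $16746$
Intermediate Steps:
$v = 7260$
$\left(H{\left(t{\left(-7 \right)} \right)} + v\right) + 9586 = \left(-100 + 7260\right) + 9586 = 7160 + 9586 = 16746$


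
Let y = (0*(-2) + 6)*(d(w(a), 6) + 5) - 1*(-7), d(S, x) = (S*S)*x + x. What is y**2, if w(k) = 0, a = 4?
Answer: 5329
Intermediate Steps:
d(S, x) = x + x*S**2 (d(S, x) = S**2*x + x = x*S**2 + x = x + x*S**2)
y = 73 (y = (0*(-2) + 6)*(6*(1 + 0**2) + 5) - 1*(-7) = (0 + 6)*(6*(1 + 0) + 5) + 7 = 6*(6*1 + 5) + 7 = 6*(6 + 5) + 7 = 6*11 + 7 = 66 + 7 = 73)
y**2 = 73**2 = 5329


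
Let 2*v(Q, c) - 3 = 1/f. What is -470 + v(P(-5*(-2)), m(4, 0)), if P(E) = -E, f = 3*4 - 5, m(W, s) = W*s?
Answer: -3279/7 ≈ -468.43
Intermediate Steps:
f = 7 (f = 12 - 5 = 7)
v(Q, c) = 11/7 (v(Q, c) = 3/2 + (1/2)/7 = 3/2 + (1/2)*(1/7) = 3/2 + 1/14 = 11/7)
-470 + v(P(-5*(-2)), m(4, 0)) = -470 + 11/7 = -3279/7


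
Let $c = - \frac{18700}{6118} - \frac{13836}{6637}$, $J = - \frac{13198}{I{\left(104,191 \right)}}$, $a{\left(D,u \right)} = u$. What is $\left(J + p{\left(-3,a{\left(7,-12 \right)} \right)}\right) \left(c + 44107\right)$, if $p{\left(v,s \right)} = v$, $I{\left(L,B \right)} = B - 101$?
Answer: $- \frac{287119048492978}{43505535} \approx -6.5996 \cdot 10^{6}$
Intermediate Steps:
$I{\left(L,B \right)} = -101 + B$
$J = - \frac{6599}{45}$ ($J = - \frac{13198}{-101 + 191} = - \frac{13198}{90} = \left(-13198\right) \frac{1}{90} = - \frac{6599}{45} \approx -146.64$)
$c = - \frac{104380274}{20302583}$ ($c = \left(-18700\right) \frac{1}{6118} - \frac{13836}{6637} = - \frac{9350}{3059} - \frac{13836}{6637} = - \frac{104380274}{20302583} \approx -5.1412$)
$\left(J + p{\left(-3,a{\left(7,-12 \right)} \right)}\right) \left(c + 44107\right) = \left(- \frac{6599}{45} - 3\right) \left(- \frac{104380274}{20302583} + 44107\right) = \left(- \frac{6734}{45}\right) \frac{895381648107}{20302583} = - \frac{287119048492978}{43505535}$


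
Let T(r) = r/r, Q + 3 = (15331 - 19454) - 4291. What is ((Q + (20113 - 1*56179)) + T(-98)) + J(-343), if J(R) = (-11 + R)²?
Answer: 80834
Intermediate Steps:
Q = -8417 (Q = -3 + ((15331 - 19454) - 4291) = -3 + (-4123 - 4291) = -3 - 8414 = -8417)
T(r) = 1
((Q + (20113 - 1*56179)) + T(-98)) + J(-343) = ((-8417 + (20113 - 1*56179)) + 1) + (-11 - 343)² = ((-8417 + (20113 - 56179)) + 1) + (-354)² = ((-8417 - 36066) + 1) + 125316 = (-44483 + 1) + 125316 = -44482 + 125316 = 80834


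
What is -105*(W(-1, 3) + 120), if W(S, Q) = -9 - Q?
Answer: -11340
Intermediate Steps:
-105*(W(-1, 3) + 120) = -105*((-9 - 1*3) + 120) = -105*((-9 - 3) + 120) = -105*(-12 + 120) = -105*108 = -11340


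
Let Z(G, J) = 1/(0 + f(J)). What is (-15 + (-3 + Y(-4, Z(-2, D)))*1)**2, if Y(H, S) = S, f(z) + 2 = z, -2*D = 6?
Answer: 8281/25 ≈ 331.24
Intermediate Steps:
D = -3 (D = -1/2*6 = -3)
f(z) = -2 + z
Z(G, J) = 1/(-2 + J) (Z(G, J) = 1/(0 + (-2 + J)) = 1/(-2 + J))
(-15 + (-3 + Y(-4, Z(-2, D)))*1)**2 = (-15 + (-3 + 1/(-2 - 3))*1)**2 = (-15 + (-3 + 1/(-5))*1)**2 = (-15 + (-3 - 1/5)*1)**2 = (-15 - 16/5*1)**2 = (-15 - 16/5)**2 = (-91/5)**2 = 8281/25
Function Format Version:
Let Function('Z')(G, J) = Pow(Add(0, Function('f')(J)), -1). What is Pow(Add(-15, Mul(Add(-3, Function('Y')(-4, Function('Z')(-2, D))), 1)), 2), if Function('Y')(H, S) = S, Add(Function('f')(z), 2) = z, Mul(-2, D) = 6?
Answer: Rational(8281, 25) ≈ 331.24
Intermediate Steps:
D = -3 (D = Mul(Rational(-1, 2), 6) = -3)
Function('f')(z) = Add(-2, z)
Function('Z')(G, J) = Pow(Add(-2, J), -1) (Function('Z')(G, J) = Pow(Add(0, Add(-2, J)), -1) = Pow(Add(-2, J), -1))
Pow(Add(-15, Mul(Add(-3, Function('Y')(-4, Function('Z')(-2, D))), 1)), 2) = Pow(Add(-15, Mul(Add(-3, Pow(Add(-2, -3), -1)), 1)), 2) = Pow(Add(-15, Mul(Add(-3, Pow(-5, -1)), 1)), 2) = Pow(Add(-15, Mul(Add(-3, Rational(-1, 5)), 1)), 2) = Pow(Add(-15, Mul(Rational(-16, 5), 1)), 2) = Pow(Add(-15, Rational(-16, 5)), 2) = Pow(Rational(-91, 5), 2) = Rational(8281, 25)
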